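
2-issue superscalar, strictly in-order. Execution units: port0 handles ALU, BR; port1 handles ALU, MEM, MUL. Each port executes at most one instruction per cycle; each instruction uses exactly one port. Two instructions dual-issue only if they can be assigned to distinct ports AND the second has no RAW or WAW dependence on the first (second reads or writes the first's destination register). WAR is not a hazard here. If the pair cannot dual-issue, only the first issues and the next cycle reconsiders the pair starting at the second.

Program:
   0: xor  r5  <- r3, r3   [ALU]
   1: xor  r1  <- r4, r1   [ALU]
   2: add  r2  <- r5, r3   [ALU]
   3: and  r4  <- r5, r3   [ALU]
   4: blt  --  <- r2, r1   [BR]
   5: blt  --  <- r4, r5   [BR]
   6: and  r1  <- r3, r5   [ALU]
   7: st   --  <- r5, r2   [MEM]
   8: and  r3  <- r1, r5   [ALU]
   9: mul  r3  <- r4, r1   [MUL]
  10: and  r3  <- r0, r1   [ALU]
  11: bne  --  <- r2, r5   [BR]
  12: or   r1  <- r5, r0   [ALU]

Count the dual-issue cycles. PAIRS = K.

0. xor.ALU xor.ALU @i0+i1  | dual
1. add.ALU and.ALU @i2+i3  | dual
2. blt.BR @i4  | no-port BR/BR
3. blt.BR and.ALU @i5+i6  | dual
4. st.MEM and.ALU @i7+i8  | dual
5. mul.MUL @i9  | WAW r3
6. and.ALU bne.BR @i10+i11  | dual
7. or.ALU @i12  | tail

PAIRS = 5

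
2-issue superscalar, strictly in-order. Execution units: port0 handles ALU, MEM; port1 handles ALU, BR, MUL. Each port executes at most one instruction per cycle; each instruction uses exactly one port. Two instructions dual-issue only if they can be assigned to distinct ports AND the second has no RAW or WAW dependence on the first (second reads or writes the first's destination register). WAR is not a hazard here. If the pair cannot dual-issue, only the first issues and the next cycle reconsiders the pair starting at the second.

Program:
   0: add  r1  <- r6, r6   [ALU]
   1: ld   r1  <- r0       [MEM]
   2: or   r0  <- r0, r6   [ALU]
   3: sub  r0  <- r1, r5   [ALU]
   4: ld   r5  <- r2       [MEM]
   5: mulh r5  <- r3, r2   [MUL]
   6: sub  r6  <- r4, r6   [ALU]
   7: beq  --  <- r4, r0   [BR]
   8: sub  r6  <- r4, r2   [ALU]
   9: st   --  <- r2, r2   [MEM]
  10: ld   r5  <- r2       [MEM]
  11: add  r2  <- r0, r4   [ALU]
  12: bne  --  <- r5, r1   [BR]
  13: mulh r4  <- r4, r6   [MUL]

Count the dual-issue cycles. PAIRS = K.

PAIRS = 5

  cy0 -> i0 (add.ALU) WAW r1
  cy1 -> i1+i2 (ld.MEM or.ALU) 2-wide
  cy2 -> i3+i4 (sub.ALU ld.MEM) 2-wide
  cy3 -> i5+i6 (mulh.MUL sub.ALU) 2-wide
  cy4 -> i7+i8 (beq.BR sub.ALU) 2-wide
  cy5 -> i9 (st.MEM) no-port MEM/MEM
  cy6 -> i10+i11 (ld.MEM add.ALU) 2-wide
  cy7 -> i12 (bne.BR) no-port BR/MUL
  cy8 -> i13 (mulh.MUL) tail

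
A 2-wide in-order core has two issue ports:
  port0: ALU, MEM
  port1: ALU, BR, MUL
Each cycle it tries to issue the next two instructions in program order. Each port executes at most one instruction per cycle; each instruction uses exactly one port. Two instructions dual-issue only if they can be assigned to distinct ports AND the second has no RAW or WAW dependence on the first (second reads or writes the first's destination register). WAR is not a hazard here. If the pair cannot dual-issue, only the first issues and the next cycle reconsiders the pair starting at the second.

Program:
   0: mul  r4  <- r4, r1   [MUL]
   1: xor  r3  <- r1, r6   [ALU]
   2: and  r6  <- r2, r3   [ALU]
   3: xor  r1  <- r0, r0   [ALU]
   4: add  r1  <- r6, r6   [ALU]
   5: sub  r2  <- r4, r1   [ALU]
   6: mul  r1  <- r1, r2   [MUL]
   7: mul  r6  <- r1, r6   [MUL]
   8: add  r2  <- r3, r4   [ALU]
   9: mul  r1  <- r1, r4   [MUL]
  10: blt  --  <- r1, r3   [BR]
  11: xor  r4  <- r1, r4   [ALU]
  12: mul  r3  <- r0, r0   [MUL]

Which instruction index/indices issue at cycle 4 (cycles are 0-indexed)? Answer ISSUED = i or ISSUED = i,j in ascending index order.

ISSUED = 6

0. mul.MUL+xor.ALU @i0&i1  | pair
1. and.ALU+xor.ALU @i2&i3  | pair
2. add.ALU @i4  | RAW r1
3. sub.ALU @i5  | RAW r2
4. mul.MUL @i6  | no-port MUL/MUL
5. mul.MUL+add.ALU @i7&i8  | pair
6. mul.MUL @i9  | no-port MUL/BR
7. blt.BR+xor.ALU @i10&i11  | pair
8. mul.MUL @i12  | tail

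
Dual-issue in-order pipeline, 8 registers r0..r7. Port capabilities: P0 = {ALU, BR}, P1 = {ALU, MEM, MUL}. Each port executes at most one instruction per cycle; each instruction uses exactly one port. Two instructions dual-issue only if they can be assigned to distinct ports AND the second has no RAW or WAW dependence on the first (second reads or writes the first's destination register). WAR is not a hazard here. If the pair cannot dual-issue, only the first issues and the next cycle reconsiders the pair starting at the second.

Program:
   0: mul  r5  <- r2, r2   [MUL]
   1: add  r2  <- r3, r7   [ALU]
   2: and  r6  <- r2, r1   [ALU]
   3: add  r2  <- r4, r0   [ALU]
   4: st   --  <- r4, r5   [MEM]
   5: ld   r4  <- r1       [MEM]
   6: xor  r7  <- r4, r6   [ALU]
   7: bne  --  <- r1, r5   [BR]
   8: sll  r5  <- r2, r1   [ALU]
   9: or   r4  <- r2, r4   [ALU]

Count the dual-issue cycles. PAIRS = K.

0. mul+add @i0&i1  | pair
1. and+add @i2&i3  | pair
2. st @i4  | no-port MEM/MEM
3. ld @i5  | RAW r4
4. xor+bne @i6&i7  | pair
5. sll+or @i8&i9  | pair

PAIRS = 4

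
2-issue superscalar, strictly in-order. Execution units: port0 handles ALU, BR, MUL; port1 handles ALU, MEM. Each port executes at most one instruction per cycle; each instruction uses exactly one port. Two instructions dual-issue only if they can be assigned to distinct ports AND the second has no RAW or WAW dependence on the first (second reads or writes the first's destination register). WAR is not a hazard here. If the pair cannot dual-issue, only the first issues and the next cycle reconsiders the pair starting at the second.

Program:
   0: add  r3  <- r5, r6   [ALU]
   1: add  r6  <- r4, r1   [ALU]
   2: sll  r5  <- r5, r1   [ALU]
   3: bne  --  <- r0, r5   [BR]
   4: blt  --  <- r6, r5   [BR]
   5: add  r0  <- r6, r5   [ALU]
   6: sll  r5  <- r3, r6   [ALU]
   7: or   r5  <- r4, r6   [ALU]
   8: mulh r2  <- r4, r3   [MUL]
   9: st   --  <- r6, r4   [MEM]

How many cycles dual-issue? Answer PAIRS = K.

0. add/add @i0&i1  | dual
1. sll @i2  | RAW r5
2. bne @i3  | no-port BR/BR
3. blt/add @i4&i5  | dual
4. sll @i6  | WAW r5
5. or/mulh @i7&i8  | dual
6. st @i9  | tail

PAIRS = 3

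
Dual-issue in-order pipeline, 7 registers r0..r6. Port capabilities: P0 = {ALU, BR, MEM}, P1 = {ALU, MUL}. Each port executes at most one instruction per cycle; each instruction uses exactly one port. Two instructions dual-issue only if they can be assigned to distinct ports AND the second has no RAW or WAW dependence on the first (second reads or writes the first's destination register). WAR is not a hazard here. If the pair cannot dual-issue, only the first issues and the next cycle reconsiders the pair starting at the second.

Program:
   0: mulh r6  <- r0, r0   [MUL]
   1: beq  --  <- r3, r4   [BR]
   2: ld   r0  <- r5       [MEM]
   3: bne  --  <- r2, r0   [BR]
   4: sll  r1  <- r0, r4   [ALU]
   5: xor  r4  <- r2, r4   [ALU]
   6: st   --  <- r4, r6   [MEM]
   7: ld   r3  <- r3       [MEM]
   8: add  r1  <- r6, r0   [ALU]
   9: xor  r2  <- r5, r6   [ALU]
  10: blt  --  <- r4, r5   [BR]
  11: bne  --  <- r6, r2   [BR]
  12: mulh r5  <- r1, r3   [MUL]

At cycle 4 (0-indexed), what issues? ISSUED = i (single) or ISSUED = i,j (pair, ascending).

0. mulh.MUL+beq.BR @i0/i1  | 2-wide
1. ld.MEM @i2  | no-port MEM/BR
2. bne.BR+sll.ALU @i3/i4  | 2-wide
3. xor.ALU @i5  | RAW r4
4. st.MEM @i6  | no-port MEM/MEM
5. ld.MEM+add.ALU @i7/i8  | 2-wide
6. xor.ALU+blt.BR @i9/i10  | 2-wide
7. bne.BR+mulh.MUL @i11/i12  | 2-wide

ISSUED = 6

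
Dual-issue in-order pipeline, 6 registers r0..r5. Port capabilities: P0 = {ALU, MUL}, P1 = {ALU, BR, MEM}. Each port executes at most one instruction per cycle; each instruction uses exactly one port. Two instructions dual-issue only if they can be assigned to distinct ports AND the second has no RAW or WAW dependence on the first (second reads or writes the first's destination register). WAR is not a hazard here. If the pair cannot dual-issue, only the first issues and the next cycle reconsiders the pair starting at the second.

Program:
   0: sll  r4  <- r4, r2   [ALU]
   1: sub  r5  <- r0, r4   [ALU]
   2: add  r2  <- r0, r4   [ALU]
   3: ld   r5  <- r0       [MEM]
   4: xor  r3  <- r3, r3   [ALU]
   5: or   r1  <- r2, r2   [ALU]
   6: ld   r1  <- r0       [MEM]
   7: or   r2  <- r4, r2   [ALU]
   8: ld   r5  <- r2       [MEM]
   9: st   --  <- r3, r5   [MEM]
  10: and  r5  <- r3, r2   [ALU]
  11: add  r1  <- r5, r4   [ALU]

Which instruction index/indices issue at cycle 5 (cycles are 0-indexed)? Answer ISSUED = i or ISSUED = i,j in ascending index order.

c0: i0 sll.ALU  RAW r4
c1: i1+i2 sub.ALU add.ALU  dual
c2: i3+i4 ld.MEM xor.ALU  dual
c3: i5 or.ALU  WAW r1
c4: i6+i7 ld.MEM or.ALU  dual
c5: i8 ld.MEM  no-port MEM/MEM
c6: i9+i10 st.MEM and.ALU  dual
c7: i11 add.ALU  tail

ISSUED = 8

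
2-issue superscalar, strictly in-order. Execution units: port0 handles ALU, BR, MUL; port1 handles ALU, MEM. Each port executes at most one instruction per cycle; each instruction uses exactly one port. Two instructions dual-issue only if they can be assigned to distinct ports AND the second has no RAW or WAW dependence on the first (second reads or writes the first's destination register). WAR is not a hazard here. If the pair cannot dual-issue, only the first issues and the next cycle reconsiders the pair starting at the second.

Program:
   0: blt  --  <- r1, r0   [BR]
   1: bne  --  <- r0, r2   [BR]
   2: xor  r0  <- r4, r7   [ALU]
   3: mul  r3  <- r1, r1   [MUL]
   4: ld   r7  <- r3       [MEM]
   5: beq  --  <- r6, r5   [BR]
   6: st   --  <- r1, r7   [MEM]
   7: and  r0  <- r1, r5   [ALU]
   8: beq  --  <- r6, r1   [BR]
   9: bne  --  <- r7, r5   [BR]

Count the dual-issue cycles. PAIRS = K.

[0] i0  blt  -- no-port BR/BR
[1] i1+i2  bne;xor  -- pair
[2] i3  mul  -- RAW r3
[3] i4+i5  ld;beq  -- pair
[4] i6+i7  st;and  -- pair
[5] i8  beq  -- no-port BR/BR
[6] i9  bne  -- tail

PAIRS = 3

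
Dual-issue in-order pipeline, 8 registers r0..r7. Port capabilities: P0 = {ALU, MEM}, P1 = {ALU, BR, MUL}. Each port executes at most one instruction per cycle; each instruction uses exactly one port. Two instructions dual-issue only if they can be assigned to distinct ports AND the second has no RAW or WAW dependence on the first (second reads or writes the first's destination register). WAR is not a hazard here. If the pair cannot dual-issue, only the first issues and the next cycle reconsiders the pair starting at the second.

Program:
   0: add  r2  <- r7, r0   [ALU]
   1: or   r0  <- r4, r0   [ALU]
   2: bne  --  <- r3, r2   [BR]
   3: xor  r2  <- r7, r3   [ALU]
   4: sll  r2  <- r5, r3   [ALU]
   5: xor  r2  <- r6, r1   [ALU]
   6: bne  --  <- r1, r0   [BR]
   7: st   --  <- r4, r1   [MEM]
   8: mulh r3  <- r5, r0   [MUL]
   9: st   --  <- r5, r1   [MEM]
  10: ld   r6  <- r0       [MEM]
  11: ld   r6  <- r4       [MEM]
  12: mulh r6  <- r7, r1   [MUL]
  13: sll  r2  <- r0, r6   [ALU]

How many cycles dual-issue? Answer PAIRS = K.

PAIRS = 4

#0 head=0: add+or i0+i1 2-wide
#1 head=2: bne+xor i2+i3 2-wide
#2 head=4: sll i4 WAW r2
#3 head=5: xor+bne i5+i6 2-wide
#4 head=7: st+mulh i7+i8 2-wide
#5 head=9: st i9 no-port MEM/MEM
#6 head=10: ld i10 no-port MEM/MEM
#7 head=11: ld i11 WAW r6
#8 head=12: mulh i12 RAW r6
#9 head=13: sll i13 tail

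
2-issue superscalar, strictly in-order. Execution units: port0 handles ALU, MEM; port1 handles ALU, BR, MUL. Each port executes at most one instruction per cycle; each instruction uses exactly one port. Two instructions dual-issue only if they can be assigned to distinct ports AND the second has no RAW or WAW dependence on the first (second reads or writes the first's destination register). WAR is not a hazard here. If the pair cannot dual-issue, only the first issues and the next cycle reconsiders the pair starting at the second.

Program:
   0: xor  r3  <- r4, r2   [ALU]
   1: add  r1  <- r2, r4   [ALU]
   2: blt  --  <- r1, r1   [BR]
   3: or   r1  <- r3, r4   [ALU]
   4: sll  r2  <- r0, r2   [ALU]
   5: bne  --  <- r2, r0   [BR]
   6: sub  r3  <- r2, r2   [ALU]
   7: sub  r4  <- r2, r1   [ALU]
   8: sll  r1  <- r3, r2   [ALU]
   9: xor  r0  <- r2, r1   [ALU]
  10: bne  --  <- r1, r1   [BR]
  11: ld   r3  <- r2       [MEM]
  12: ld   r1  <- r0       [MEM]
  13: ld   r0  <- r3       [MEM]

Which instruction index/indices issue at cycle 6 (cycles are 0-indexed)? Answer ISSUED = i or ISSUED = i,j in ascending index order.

t=0 i0+i1:xor.ALU+add.ALU ; dual
t=1 i2+i3:blt.BR+or.ALU ; dual
t=2 i4:sll.ALU ; RAW r2
t=3 i5+i6:bne.BR+sub.ALU ; dual
t=4 i7+i8:sub.ALU+sll.ALU ; dual
t=5 i9+i10:xor.ALU+bne.BR ; dual
t=6 i11:ld.MEM ; no-port MEM/MEM
t=7 i12:ld.MEM ; no-port MEM/MEM
t=8 i13:ld.MEM ; tail

ISSUED = 11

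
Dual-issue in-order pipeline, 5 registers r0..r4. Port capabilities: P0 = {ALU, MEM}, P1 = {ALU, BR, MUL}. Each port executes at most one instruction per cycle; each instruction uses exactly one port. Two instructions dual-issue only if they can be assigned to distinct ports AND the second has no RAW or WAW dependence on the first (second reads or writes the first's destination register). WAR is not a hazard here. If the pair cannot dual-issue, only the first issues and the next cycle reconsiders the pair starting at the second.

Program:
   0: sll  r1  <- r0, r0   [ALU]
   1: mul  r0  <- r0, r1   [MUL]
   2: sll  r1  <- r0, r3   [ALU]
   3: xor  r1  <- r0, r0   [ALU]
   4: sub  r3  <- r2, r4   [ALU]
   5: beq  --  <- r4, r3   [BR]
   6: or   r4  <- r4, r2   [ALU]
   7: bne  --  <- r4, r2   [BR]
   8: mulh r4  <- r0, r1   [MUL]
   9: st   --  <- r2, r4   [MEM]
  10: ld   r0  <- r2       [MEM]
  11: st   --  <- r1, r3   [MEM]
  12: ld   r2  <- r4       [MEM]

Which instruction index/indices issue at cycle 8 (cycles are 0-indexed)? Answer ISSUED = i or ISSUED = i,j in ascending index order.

ISSUED = 10

[0] i0  sll  -- RAW r1
[1] i1  mul  -- RAW r0
[2] i2  sll  -- WAW r1
[3] i3/i4  xor+sub  -- 2-wide
[4] i5/i6  beq+or  -- 2-wide
[5] i7  bne  -- no-port BR/MUL
[6] i8  mulh  -- RAW r4
[7] i9  st  -- no-port MEM/MEM
[8] i10  ld  -- no-port MEM/MEM
[9] i11  st  -- no-port MEM/MEM
[10] i12  ld  -- tail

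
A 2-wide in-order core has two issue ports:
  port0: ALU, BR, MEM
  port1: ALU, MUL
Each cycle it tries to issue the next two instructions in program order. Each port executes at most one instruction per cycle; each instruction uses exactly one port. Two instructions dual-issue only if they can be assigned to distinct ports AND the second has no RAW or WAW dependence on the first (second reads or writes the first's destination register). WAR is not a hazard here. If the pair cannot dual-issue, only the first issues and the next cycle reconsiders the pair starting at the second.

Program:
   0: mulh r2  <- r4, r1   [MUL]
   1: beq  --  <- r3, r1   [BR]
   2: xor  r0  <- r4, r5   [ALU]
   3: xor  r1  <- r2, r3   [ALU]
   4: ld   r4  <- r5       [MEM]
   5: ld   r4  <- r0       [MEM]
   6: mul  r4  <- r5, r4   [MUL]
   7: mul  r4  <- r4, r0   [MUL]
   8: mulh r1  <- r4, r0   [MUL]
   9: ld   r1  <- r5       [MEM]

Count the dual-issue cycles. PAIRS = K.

PAIRS = 2

  cy0 -> i0+i1 (mulh.MUL+beq.BR) dual
  cy1 -> i2+i3 (xor.ALU+xor.ALU) dual
  cy2 -> i4 (ld.MEM) no-port MEM/MEM
  cy3 -> i5 (ld.MEM) RAW+WAW r4
  cy4 -> i6 (mul.MUL) no-port MUL/MUL
  cy5 -> i7 (mul.MUL) no-port MUL/MUL
  cy6 -> i8 (mulh.MUL) WAW r1
  cy7 -> i9 (ld.MEM) tail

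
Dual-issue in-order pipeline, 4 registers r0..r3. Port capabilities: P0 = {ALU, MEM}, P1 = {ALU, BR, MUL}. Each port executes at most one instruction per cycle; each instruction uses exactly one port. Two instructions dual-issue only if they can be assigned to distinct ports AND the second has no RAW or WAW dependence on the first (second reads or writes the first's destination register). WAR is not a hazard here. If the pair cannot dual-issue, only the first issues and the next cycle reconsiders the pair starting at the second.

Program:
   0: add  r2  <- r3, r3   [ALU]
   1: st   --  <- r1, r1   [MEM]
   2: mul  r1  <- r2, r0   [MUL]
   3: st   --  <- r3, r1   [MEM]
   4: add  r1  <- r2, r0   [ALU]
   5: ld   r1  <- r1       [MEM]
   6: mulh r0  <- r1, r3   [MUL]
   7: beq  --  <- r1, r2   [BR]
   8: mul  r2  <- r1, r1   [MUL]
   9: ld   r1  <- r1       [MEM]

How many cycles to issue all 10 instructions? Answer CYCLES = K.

CYCLES = 7

0. add/st @i0+i1  | dual
1. mul @i2  | RAW r1
2. st/add @i3+i4  | dual
3. ld @i5  | RAW r1
4. mulh @i6  | no-port MUL/BR
5. beq @i7  | no-port BR/MUL
6. mul/ld @i8+i9  | dual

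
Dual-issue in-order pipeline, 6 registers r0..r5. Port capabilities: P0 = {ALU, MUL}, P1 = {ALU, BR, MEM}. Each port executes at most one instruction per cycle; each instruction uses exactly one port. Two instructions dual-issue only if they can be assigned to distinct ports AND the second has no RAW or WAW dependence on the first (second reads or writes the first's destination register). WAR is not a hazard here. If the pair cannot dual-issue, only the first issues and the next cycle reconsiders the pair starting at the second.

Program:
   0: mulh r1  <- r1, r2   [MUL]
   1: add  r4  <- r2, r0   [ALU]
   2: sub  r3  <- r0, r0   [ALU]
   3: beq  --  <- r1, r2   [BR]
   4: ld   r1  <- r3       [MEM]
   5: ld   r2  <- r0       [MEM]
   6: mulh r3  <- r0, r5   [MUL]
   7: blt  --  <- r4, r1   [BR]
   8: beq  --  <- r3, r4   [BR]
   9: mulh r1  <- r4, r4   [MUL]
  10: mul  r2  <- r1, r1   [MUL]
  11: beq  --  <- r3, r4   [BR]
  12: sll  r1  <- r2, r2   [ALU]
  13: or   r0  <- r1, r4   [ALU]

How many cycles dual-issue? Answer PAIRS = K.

  cy0 -> i0&i1 (mulh.MUL+add.ALU) dual
  cy1 -> i2&i3 (sub.ALU+beq.BR) dual
  cy2 -> i4 (ld.MEM) no-port MEM/MEM
  cy3 -> i5&i6 (ld.MEM+mulh.MUL) dual
  cy4 -> i7 (blt.BR) no-port BR/BR
  cy5 -> i8&i9 (beq.BR+mulh.MUL) dual
  cy6 -> i10&i11 (mul.MUL+beq.BR) dual
  cy7 -> i12 (sll.ALU) RAW r1
  cy8 -> i13 (or.ALU) tail

PAIRS = 5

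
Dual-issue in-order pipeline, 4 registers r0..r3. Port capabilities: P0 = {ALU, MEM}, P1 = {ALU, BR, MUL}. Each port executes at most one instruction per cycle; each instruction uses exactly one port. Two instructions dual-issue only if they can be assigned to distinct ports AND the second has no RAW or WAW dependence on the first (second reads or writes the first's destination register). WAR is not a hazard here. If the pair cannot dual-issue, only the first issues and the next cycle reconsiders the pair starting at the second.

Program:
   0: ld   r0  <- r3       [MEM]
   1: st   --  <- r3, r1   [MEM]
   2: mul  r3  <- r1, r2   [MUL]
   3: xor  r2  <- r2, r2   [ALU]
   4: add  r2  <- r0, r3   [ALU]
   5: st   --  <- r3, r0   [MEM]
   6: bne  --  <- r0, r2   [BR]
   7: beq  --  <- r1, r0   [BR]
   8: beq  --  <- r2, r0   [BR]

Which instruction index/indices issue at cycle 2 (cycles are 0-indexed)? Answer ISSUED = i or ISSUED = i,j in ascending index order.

#0 head=0: ld i0 no-port MEM/MEM
#1 head=1: st;mul i1/i2 pair
#2 head=3: xor i3 WAW r2
#3 head=4: add;st i4/i5 pair
#4 head=6: bne i6 no-port BR/BR
#5 head=7: beq i7 no-port BR/BR
#6 head=8: beq i8 tail

ISSUED = 3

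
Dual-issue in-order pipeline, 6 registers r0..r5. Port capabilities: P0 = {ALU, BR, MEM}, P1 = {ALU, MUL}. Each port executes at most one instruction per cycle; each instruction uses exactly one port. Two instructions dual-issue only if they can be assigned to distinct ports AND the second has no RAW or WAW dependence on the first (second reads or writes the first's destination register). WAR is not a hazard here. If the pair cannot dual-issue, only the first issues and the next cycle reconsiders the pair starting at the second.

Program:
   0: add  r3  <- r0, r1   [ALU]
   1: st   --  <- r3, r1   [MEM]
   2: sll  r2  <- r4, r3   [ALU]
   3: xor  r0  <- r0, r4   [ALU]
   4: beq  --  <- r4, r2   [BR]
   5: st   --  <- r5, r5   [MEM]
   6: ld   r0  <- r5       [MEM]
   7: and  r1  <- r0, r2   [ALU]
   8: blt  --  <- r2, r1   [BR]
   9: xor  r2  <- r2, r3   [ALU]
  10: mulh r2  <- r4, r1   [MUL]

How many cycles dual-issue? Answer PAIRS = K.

c0: i0 add.ALU  RAW r3
c1: i1/i2 st.MEM+sll.ALU  2-wide
c2: i3/i4 xor.ALU+beq.BR  2-wide
c3: i5 st.MEM  no-port MEM/MEM
c4: i6 ld.MEM  RAW r0
c5: i7 and.ALU  RAW r1
c6: i8/i9 blt.BR+xor.ALU  2-wide
c7: i10 mulh.MUL  tail

PAIRS = 3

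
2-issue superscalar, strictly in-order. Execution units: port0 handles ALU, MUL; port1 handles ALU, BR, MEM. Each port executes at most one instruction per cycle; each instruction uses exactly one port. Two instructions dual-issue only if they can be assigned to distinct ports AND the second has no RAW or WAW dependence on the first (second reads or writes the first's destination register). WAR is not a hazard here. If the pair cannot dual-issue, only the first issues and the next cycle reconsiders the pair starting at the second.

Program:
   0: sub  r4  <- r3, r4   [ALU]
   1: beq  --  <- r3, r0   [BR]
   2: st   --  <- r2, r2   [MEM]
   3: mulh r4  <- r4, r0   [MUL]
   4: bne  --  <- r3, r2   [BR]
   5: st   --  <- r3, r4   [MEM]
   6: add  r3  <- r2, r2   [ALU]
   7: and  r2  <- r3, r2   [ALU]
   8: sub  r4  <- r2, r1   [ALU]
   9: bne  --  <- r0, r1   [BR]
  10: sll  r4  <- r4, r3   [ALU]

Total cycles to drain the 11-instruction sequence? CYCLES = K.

t=0 i0/i1:sub.ALU;beq.BR ; 2-wide
t=1 i2/i3:st.MEM;mulh.MUL ; 2-wide
t=2 i4:bne.BR ; no-port BR/MEM
t=3 i5/i6:st.MEM;add.ALU ; 2-wide
t=4 i7:and.ALU ; RAW r2
t=5 i8/i9:sub.ALU;bne.BR ; 2-wide
t=6 i10:sll.ALU ; tail

CYCLES = 7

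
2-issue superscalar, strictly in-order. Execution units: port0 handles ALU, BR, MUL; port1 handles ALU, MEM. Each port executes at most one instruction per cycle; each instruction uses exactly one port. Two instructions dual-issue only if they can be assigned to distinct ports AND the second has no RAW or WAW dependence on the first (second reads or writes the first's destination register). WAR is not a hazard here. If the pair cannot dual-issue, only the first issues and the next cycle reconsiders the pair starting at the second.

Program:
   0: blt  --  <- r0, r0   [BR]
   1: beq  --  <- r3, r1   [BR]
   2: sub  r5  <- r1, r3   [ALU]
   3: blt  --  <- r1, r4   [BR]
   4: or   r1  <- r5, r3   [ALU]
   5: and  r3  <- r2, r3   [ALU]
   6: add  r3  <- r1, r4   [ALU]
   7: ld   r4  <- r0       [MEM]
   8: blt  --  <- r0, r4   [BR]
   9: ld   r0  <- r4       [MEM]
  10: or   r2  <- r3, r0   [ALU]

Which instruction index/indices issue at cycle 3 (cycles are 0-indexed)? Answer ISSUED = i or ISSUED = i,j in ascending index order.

0. blt.BR @i0  | no-port BR/BR
1. beq.BR/sub.ALU @i1/i2  | 2-wide
2. blt.BR/or.ALU @i3/i4  | 2-wide
3. and.ALU @i5  | WAW r3
4. add.ALU/ld.MEM @i6/i7  | 2-wide
5. blt.BR/ld.MEM @i8/i9  | 2-wide
6. or.ALU @i10  | tail

ISSUED = 5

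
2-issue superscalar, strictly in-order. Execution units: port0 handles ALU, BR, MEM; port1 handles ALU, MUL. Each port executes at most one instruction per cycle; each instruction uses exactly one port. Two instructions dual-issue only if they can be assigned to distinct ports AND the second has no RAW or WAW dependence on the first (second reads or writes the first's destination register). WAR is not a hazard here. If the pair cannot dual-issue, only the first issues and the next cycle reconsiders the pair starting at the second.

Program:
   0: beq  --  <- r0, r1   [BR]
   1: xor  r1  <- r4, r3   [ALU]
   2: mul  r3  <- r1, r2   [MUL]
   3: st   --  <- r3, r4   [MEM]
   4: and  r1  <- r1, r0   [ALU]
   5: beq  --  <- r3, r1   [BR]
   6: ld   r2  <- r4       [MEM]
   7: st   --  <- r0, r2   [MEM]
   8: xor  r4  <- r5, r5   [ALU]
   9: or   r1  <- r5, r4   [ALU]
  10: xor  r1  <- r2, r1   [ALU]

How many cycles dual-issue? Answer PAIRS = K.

c0: i0/i1 beq+xor  pair
c1: i2 mul  RAW r3
c2: i3/i4 st+and  pair
c3: i5 beq  no-port BR/MEM
c4: i6 ld  no-port MEM/MEM
c5: i7/i8 st+xor  pair
c6: i9 or  RAW+WAW r1
c7: i10 xor  tail

PAIRS = 3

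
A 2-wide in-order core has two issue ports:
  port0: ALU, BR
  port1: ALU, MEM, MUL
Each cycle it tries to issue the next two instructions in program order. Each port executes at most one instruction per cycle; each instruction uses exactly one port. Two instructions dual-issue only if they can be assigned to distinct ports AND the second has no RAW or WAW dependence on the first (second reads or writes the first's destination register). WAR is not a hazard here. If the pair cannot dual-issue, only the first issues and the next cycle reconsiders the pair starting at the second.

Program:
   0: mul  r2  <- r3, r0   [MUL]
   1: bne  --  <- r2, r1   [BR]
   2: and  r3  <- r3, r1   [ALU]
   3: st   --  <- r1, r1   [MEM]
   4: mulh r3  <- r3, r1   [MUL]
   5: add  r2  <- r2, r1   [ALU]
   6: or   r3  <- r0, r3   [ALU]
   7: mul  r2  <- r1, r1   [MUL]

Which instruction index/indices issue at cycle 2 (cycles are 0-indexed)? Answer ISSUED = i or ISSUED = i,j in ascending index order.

ISSUED = 3

[0] i0  mul.MUL  -- RAW r2
[1] i1/i2  bne.BR+and.ALU  -- dual
[2] i3  st.MEM  -- no-port MEM/MUL
[3] i4/i5  mulh.MUL+add.ALU  -- dual
[4] i6/i7  or.ALU+mul.MUL  -- dual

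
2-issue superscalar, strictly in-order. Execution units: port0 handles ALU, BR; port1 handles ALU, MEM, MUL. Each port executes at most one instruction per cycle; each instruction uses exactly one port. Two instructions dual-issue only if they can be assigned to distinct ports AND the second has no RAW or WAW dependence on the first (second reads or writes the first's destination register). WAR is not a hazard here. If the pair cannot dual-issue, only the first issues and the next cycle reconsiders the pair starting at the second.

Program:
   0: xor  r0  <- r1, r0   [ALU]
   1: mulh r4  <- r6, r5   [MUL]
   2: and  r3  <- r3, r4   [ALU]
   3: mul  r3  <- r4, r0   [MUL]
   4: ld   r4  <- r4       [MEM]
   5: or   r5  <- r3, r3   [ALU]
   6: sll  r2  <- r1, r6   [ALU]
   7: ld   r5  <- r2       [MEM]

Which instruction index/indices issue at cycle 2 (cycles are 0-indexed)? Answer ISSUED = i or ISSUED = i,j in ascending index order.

ISSUED = 3

  cy0 -> i0+i1 (xor.ALU+mulh.MUL) dual
  cy1 -> i2 (and.ALU) WAW r3
  cy2 -> i3 (mul.MUL) no-port MUL/MEM
  cy3 -> i4+i5 (ld.MEM+or.ALU) dual
  cy4 -> i6 (sll.ALU) RAW r2
  cy5 -> i7 (ld.MEM) tail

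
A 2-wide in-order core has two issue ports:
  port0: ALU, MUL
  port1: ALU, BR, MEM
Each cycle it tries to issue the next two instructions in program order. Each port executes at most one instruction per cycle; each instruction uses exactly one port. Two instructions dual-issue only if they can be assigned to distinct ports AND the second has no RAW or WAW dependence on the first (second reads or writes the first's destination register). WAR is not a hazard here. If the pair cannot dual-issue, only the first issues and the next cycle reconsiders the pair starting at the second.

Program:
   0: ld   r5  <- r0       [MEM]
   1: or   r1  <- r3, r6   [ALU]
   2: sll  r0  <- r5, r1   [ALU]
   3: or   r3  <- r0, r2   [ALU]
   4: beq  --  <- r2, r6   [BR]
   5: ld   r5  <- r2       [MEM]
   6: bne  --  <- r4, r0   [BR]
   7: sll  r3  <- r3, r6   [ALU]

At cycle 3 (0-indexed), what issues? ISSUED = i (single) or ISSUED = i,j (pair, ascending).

ISSUED = 5

[0] i0,i1  ld.MEM+or.ALU  -- dual
[1] i2  sll.ALU  -- RAW r0
[2] i3,i4  or.ALU+beq.BR  -- dual
[3] i5  ld.MEM  -- no-port MEM/BR
[4] i6,i7  bne.BR+sll.ALU  -- dual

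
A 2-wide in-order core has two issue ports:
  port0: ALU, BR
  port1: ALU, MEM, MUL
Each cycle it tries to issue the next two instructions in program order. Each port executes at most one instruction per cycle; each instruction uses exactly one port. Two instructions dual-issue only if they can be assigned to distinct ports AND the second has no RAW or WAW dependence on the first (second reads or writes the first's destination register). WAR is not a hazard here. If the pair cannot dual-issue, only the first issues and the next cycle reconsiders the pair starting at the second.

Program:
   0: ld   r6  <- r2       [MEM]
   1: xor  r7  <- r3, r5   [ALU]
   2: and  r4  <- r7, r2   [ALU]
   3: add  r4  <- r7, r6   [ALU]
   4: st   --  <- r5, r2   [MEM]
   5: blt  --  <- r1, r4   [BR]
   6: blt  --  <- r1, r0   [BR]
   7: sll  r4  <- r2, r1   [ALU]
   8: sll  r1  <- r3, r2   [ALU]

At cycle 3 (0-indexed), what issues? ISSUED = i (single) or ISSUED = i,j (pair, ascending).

t=0 i0,i1:ld.MEM/xor.ALU ; 2-wide
t=1 i2:and.ALU ; WAW r4
t=2 i3,i4:add.ALU/st.MEM ; 2-wide
t=3 i5:blt.BR ; no-port BR/BR
t=4 i6,i7:blt.BR/sll.ALU ; 2-wide
t=5 i8:sll.ALU ; tail

ISSUED = 5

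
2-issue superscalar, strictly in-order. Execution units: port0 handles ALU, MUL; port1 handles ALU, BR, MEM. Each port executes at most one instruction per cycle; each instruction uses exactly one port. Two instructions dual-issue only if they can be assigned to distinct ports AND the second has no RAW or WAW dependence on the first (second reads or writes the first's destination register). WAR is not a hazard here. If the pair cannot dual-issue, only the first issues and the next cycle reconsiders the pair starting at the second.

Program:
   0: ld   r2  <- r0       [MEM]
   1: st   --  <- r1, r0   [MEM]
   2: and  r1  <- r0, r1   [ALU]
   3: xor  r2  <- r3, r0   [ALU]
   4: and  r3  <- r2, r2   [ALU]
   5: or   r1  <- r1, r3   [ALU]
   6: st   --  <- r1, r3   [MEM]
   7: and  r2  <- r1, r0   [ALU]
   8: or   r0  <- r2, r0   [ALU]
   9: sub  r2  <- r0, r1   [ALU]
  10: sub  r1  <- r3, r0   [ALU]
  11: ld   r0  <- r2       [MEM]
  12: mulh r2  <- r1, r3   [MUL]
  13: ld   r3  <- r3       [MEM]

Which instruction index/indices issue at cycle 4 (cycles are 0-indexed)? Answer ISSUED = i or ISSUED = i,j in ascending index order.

ISSUED = 5

t=0 i0:ld.MEM ; no-port MEM/MEM
t=1 i1/i2:st.MEM/and.ALU ; dual
t=2 i3:xor.ALU ; RAW r2
t=3 i4:and.ALU ; RAW r3
t=4 i5:or.ALU ; RAW r1
t=5 i6/i7:st.MEM/and.ALU ; dual
t=6 i8:or.ALU ; RAW r0
t=7 i9/i10:sub.ALU/sub.ALU ; dual
t=8 i11/i12:ld.MEM/mulh.MUL ; dual
t=9 i13:ld.MEM ; tail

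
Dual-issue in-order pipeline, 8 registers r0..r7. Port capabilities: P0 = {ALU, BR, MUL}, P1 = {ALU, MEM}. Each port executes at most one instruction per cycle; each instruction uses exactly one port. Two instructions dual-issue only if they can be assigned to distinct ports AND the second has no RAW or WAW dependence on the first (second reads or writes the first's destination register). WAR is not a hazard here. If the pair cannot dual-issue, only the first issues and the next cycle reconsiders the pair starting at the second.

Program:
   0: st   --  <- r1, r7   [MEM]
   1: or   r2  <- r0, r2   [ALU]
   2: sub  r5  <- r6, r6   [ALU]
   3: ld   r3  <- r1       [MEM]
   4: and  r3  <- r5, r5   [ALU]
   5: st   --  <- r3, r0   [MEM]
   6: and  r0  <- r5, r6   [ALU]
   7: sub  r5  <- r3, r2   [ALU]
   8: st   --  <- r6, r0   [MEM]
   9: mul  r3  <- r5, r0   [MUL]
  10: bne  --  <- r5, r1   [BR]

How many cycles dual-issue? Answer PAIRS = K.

PAIRS = 4

  cy0 -> i0/i1 (st or) pair
  cy1 -> i2/i3 (sub ld) pair
  cy2 -> i4 (and) RAW r3
  cy3 -> i5/i6 (st and) pair
  cy4 -> i7/i8 (sub st) pair
  cy5 -> i9 (mul) no-port MUL/BR
  cy6 -> i10 (bne) tail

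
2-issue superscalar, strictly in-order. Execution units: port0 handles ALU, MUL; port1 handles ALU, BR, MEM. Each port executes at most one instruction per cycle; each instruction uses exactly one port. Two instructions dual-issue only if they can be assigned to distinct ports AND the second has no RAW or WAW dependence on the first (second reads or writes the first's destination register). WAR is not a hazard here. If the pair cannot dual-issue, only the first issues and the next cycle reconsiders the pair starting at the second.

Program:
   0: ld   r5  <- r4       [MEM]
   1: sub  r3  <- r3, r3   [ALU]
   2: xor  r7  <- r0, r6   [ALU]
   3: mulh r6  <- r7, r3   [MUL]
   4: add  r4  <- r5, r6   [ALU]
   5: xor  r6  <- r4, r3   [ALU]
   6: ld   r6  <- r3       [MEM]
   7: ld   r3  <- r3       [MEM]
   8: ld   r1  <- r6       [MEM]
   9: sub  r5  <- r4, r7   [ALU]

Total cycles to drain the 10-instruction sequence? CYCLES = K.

CYCLES = 8

t=0 i0+i1:ld+sub ; pair
t=1 i2:xor ; RAW r7
t=2 i3:mulh ; RAW r6
t=3 i4:add ; RAW r4
t=4 i5:xor ; WAW r6
t=5 i6:ld ; no-port MEM/MEM
t=6 i7:ld ; no-port MEM/MEM
t=7 i8+i9:ld+sub ; pair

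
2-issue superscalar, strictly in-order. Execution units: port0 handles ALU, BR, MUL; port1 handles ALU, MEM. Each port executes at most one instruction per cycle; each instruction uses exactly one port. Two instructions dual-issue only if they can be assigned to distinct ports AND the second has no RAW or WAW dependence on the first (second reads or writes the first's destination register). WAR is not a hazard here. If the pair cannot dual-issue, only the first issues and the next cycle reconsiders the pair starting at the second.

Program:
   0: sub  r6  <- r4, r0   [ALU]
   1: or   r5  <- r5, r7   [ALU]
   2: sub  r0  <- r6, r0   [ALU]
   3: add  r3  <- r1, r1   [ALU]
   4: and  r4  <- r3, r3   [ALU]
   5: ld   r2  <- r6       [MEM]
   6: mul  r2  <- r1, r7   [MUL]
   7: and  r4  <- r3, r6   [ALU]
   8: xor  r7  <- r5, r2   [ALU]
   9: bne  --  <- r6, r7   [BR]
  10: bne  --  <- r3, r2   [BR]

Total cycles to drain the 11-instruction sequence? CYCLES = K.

c0: i0&i1 sub.ALU/or.ALU  dual
c1: i2&i3 sub.ALU/add.ALU  dual
c2: i4&i5 and.ALU/ld.MEM  dual
c3: i6&i7 mul.MUL/and.ALU  dual
c4: i8 xor.ALU  RAW r7
c5: i9 bne.BR  no-port BR/BR
c6: i10 bne.BR  tail

CYCLES = 7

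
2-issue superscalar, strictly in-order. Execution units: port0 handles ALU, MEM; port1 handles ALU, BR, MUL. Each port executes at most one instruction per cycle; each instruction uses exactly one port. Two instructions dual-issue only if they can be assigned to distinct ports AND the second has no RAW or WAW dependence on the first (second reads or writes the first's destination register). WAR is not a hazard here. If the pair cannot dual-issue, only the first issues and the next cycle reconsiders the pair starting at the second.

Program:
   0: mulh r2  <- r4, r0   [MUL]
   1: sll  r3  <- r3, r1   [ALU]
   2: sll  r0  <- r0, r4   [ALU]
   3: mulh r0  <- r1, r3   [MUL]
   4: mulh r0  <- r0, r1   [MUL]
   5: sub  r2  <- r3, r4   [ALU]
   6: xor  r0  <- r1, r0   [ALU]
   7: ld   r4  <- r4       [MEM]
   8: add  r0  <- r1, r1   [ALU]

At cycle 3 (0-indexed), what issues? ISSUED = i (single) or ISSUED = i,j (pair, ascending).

ISSUED = 4,5

c0: i0+i1 mulh.MUL+sll.ALU  pair
c1: i2 sll.ALU  WAW r0
c2: i3 mulh.MUL  no-port MUL/MUL
c3: i4+i5 mulh.MUL+sub.ALU  pair
c4: i6+i7 xor.ALU+ld.MEM  pair
c5: i8 add.ALU  tail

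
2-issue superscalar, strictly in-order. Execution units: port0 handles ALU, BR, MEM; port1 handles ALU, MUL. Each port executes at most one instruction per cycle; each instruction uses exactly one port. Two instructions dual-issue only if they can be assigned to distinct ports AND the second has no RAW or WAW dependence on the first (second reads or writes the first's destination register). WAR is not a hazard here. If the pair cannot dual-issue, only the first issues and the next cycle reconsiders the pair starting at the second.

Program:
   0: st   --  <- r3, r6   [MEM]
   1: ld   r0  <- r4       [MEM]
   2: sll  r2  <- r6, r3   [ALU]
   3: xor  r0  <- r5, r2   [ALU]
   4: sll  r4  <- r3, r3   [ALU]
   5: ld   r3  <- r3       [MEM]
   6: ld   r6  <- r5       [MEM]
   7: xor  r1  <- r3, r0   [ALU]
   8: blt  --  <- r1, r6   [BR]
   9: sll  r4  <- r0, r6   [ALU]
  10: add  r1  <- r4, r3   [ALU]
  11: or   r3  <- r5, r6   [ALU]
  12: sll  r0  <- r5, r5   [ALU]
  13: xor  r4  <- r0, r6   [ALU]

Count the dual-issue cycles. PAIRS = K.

t=0 i0:st ; no-port MEM/MEM
t=1 i1&i2:ld+sll ; dual
t=2 i3&i4:xor+sll ; dual
t=3 i5:ld ; no-port MEM/MEM
t=4 i6&i7:ld+xor ; dual
t=5 i8&i9:blt+sll ; dual
t=6 i10&i11:add+or ; dual
t=7 i12:sll ; RAW r0
t=8 i13:xor ; tail

PAIRS = 5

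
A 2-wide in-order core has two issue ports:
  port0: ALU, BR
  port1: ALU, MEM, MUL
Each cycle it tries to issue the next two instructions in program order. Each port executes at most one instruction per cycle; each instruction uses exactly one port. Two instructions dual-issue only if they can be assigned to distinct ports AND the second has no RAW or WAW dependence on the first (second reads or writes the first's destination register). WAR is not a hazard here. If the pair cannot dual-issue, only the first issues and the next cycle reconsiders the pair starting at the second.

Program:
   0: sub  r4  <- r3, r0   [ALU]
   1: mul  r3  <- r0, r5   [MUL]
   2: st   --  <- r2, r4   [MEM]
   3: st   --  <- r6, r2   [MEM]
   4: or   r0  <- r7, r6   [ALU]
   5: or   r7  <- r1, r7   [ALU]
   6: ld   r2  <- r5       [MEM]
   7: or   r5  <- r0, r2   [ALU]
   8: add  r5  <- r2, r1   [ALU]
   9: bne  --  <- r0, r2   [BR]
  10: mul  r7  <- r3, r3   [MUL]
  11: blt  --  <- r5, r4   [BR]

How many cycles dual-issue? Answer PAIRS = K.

[0] i0/i1  sub/mul  -- dual
[1] i2  st  -- no-port MEM/MEM
[2] i3/i4  st/or  -- dual
[3] i5/i6  or/ld  -- dual
[4] i7  or  -- WAW r5
[5] i8/i9  add/bne  -- dual
[6] i10/i11  mul/blt  -- dual

PAIRS = 5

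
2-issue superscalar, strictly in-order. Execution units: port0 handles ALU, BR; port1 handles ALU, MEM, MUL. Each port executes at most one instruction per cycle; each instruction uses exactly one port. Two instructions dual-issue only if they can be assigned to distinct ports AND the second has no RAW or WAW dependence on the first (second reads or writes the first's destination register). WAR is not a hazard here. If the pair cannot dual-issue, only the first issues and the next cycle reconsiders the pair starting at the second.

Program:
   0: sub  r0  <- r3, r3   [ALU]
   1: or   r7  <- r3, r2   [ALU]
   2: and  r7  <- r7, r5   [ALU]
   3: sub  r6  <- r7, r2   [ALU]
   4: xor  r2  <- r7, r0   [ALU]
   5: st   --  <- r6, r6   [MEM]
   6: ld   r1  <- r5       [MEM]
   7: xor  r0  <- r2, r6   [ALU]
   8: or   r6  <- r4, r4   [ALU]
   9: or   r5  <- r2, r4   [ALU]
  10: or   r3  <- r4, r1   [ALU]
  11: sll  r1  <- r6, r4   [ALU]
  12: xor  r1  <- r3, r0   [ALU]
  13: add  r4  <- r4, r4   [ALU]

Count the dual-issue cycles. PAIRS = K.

  cy0 -> i0,i1 (sub/or) pair
  cy1 -> i2 (and) RAW r7
  cy2 -> i3,i4 (sub/xor) pair
  cy3 -> i5 (st) no-port MEM/MEM
  cy4 -> i6,i7 (ld/xor) pair
  cy5 -> i8,i9 (or/or) pair
  cy6 -> i10,i11 (or/sll) pair
  cy7 -> i12,i13 (xor/add) pair

PAIRS = 6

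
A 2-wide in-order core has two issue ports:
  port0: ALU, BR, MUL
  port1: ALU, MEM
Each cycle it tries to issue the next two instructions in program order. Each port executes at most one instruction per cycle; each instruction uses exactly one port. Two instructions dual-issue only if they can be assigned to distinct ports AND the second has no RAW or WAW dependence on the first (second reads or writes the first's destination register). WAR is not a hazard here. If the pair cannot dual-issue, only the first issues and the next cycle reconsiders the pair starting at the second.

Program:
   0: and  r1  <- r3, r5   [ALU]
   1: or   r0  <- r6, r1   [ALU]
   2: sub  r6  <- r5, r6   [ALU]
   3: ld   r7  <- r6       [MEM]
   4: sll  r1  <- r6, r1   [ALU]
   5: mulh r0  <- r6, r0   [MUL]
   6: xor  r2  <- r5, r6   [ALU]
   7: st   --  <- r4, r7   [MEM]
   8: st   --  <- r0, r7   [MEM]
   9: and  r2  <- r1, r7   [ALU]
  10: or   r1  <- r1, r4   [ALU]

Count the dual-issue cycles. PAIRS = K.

PAIRS = 4

t=0 i0:and ; RAW r1
t=1 i1&i2:or sub ; 2-wide
t=2 i3&i4:ld sll ; 2-wide
t=3 i5&i6:mulh xor ; 2-wide
t=4 i7:st ; no-port MEM/MEM
t=5 i8&i9:st and ; 2-wide
t=6 i10:or ; tail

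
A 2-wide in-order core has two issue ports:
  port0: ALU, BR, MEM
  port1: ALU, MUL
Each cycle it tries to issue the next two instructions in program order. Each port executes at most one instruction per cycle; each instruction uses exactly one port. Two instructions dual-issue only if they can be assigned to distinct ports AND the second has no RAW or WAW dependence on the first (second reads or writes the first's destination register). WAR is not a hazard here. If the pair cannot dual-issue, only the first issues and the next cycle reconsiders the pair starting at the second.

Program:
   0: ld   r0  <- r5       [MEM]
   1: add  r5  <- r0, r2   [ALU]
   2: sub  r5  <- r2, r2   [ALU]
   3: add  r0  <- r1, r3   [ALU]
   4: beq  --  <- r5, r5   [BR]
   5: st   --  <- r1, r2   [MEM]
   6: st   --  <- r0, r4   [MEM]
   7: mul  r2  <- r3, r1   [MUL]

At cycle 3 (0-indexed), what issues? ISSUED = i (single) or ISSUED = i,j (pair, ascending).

[0] i0  ld.MEM  -- RAW r0
[1] i1  add.ALU  -- WAW r5
[2] i2&i3  sub.ALU+add.ALU  -- pair
[3] i4  beq.BR  -- no-port BR/MEM
[4] i5  st.MEM  -- no-port MEM/MEM
[5] i6&i7  st.MEM+mul.MUL  -- pair

ISSUED = 4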